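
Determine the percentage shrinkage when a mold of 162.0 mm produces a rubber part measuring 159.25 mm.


Shrinkage = (mold - part) / mold * 100
= (162.0 - 159.25) / 162.0 * 100
= 2.75 / 162.0 * 100
= 1.7%

1.7%


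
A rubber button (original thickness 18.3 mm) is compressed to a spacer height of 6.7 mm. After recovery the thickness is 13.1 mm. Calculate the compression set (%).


CS = (t0 - recovered) / (t0 - ts) * 100
= (18.3 - 13.1) / (18.3 - 6.7) * 100
= 5.2 / 11.6 * 100
= 44.8%

44.8%


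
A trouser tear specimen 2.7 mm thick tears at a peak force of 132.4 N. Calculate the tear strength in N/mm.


Tear strength = force / thickness
= 132.4 / 2.7
= 49.04 N/mm

49.04 N/mm


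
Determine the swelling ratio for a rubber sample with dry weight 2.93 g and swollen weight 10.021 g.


Q = W_swollen / W_dry
Q = 10.021 / 2.93
Q = 3.42

Q = 3.42


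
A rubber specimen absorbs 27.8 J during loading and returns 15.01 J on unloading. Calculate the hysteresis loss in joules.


Hysteresis loss = loading - unloading
= 27.8 - 15.01
= 12.79 J

12.79 J


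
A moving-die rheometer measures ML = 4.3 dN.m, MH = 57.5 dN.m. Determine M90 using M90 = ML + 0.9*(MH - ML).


M90 = ML + 0.9 * (MH - ML)
M90 = 4.3 + 0.9 * (57.5 - 4.3)
M90 = 4.3 + 0.9 * 53.2
M90 = 52.18 dN.m

52.18 dN.m


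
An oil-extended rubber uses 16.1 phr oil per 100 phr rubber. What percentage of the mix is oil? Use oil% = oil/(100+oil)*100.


Oil % = oil / (100 + oil) * 100
= 16.1 / (100 + 16.1) * 100
= 16.1 / 116.1 * 100
= 13.87%

13.87%


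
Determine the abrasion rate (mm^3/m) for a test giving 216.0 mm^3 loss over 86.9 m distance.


Rate = volume_loss / distance
= 216.0 / 86.9
= 2.486 mm^3/m

2.486 mm^3/m


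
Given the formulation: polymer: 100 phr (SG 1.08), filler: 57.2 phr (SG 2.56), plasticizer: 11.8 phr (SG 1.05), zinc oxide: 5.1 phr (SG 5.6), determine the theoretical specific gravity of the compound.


Sum of weights = 174.1
Volume contributions:
  polymer: 100/1.08 = 92.5926
  filler: 57.2/2.56 = 22.3438
  plasticizer: 11.8/1.05 = 11.2381
  zinc oxide: 5.1/5.6 = 0.9107
Sum of volumes = 127.0852
SG = 174.1 / 127.0852 = 1.37

SG = 1.37


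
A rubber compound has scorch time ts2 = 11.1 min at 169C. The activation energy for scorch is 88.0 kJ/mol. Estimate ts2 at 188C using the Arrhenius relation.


Convert temperatures: T1 = 169 + 273.15 = 442.15 K, T2 = 188 + 273.15 = 461.15 K
ts2_new = 11.1 * exp(88000 / 8.314 * (1/461.15 - 1/442.15))
1/T2 - 1/T1 = -9.3184e-05
ts2_new = 4.14 min

4.14 min


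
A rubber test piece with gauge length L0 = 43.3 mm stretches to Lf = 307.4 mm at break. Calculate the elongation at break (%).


Elongation = (Lf - L0) / L0 * 100
= (307.4 - 43.3) / 43.3 * 100
= 264.1 / 43.3 * 100
= 609.9%

609.9%


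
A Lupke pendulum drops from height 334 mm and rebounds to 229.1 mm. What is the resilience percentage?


Resilience = h_rebound / h_drop * 100
= 229.1 / 334 * 100
= 68.6%

68.6%


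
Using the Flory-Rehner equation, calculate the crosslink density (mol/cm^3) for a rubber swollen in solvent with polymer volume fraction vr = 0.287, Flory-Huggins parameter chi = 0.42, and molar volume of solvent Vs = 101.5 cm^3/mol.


ln(1 - vr) = ln(1 - 0.287) = -0.3383
Numerator = -((-0.3383) + 0.287 + 0.42 * 0.287^2) = 0.0167
Denominator = 101.5 * (0.287^(1/3) - 0.287/2) = 52.3862
nu = 0.0167 / 52.3862 = 3.1838e-04 mol/cm^3

3.1838e-04 mol/cm^3


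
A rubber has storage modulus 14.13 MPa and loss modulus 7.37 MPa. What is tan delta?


tan delta = E'' / E'
= 7.37 / 14.13
= 0.5216

tan delta = 0.5216


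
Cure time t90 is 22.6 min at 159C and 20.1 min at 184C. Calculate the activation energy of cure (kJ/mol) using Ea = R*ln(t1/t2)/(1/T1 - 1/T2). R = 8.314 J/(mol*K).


T1 = 432.15 K, T2 = 457.15 K
1/T1 - 1/T2 = 1.2655e-04
ln(t1/t2) = ln(22.6/20.1) = 0.1172
Ea = 8.314 * 0.1172 / 1.2655e-04 = 7701.9795 J/mol
Ea = 7.7 kJ/mol

7.7 kJ/mol


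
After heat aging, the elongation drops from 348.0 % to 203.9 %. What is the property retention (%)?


Retention = aged / original * 100
= 203.9 / 348.0 * 100
= 58.6%

58.6%


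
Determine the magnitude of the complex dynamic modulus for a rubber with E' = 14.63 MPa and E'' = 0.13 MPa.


|E*| = sqrt(E'^2 + E''^2)
= sqrt(14.63^2 + 0.13^2)
= sqrt(214.0369 + 0.0169)
= 14.631 MPa

14.631 MPa


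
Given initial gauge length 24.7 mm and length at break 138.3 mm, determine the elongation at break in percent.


Elongation = (Lf - L0) / L0 * 100
= (138.3 - 24.7) / 24.7 * 100
= 113.6 / 24.7 * 100
= 459.9%

459.9%


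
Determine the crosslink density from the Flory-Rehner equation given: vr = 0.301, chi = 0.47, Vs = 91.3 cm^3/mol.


ln(1 - vr) = ln(1 - 0.301) = -0.3581
Numerator = -((-0.3581) + 0.301 + 0.47 * 0.301^2) = 0.0145
Denominator = 91.3 * (0.301^(1/3) - 0.301/2) = 47.4464
nu = 0.0145 / 47.4464 = 3.0607e-04 mol/cm^3

3.0607e-04 mol/cm^3


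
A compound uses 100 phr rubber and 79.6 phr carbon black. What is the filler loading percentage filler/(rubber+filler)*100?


Filler % = filler / (rubber + filler) * 100
= 79.6 / (100 + 79.6) * 100
= 79.6 / 179.6 * 100
= 44.32%

44.32%


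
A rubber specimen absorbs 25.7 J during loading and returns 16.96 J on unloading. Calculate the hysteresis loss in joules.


Hysteresis loss = loading - unloading
= 25.7 - 16.96
= 8.74 J

8.74 J


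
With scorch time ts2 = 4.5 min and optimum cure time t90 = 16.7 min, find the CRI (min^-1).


CRI = 100 / (t90 - ts2)
= 100 / (16.7 - 4.5)
= 100 / 12.2
= 8.2 min^-1

8.2 min^-1


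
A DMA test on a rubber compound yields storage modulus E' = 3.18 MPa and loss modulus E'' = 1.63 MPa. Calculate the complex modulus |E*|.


|E*| = sqrt(E'^2 + E''^2)
= sqrt(3.18^2 + 1.63^2)
= sqrt(10.1124 + 2.6569)
= 3.573 MPa

3.573 MPa


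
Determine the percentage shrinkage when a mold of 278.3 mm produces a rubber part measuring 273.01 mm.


Shrinkage = (mold - part) / mold * 100
= (278.3 - 273.01) / 278.3 * 100
= 5.29 / 278.3 * 100
= 1.9%

1.9%


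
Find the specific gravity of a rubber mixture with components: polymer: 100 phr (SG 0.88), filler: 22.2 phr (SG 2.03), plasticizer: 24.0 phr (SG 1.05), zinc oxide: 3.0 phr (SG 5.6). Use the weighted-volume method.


Sum of weights = 149.2
Volume contributions:
  polymer: 100/0.88 = 113.6364
  filler: 22.2/2.03 = 10.9360
  plasticizer: 24.0/1.05 = 22.8571
  zinc oxide: 3.0/5.6 = 0.5357
Sum of volumes = 147.9652
SG = 149.2 / 147.9652 = 1.008

SG = 1.008


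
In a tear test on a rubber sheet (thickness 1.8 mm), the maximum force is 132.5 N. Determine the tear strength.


Tear strength = force / thickness
= 132.5 / 1.8
= 73.61 N/mm

73.61 N/mm


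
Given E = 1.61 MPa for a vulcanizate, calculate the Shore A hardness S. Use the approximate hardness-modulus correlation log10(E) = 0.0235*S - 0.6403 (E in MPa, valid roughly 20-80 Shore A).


log10(E) = 0.0235*S - 0.6403  =>  S = (log10(E) + 0.6403) / 0.0235
log10(1.61) = 0.206826
S = (0.206826 + 0.6403) / 0.0235 = 0.847126 / 0.0235
S = 36.0

Shore A = 36.0


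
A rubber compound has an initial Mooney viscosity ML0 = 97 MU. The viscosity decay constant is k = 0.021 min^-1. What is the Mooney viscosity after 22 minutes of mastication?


ML = ML0 * exp(-k * t)
ML = 97 * exp(-0.021 * 22)
ML = 97 * 0.6300
ML = 61.11 MU

61.11 MU


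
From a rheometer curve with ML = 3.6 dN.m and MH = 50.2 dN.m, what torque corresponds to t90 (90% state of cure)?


M90 = ML + 0.9 * (MH - ML)
M90 = 3.6 + 0.9 * (50.2 - 3.6)
M90 = 3.6 + 0.9 * 46.6
M90 = 45.54 dN.m

45.54 dN.m


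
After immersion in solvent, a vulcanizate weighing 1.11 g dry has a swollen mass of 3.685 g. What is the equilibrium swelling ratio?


Q = W_swollen / W_dry
Q = 3.685 / 1.11
Q = 3.32

Q = 3.32


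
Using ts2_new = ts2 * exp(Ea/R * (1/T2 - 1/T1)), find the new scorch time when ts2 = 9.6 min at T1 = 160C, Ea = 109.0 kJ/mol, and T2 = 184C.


Convert temperatures: T1 = 160 + 273.15 = 433.15 K, T2 = 184 + 273.15 = 457.15 K
ts2_new = 9.6 * exp(109000 / 8.314 * (1/457.15 - 1/433.15))
1/T2 - 1/T1 = -1.2120e-04
ts2_new = 1.96 min

1.96 min


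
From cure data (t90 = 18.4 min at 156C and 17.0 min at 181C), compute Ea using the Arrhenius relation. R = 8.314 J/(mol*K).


T1 = 429.15 K, T2 = 454.15 K
1/T1 - 1/T2 = 1.2827e-04
ln(t1/t2) = ln(18.4/17.0) = 0.0791
Ea = 8.314 * 0.0791 / 1.2827e-04 = 5129.3199 J/mol
Ea = 5.13 kJ/mol

5.13 kJ/mol


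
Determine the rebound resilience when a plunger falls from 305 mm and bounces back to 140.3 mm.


Resilience = h_rebound / h_drop * 100
= 140.3 / 305 * 100
= 46.0%

46.0%


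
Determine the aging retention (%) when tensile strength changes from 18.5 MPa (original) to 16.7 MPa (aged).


Retention = aged / original * 100
= 16.7 / 18.5 * 100
= 90.3%

90.3%


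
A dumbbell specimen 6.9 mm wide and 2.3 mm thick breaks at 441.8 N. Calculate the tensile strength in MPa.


Area = width * thickness = 6.9 * 2.3 = 15.87 mm^2
TS = force / area = 441.8 / 15.87 = 27.84 MPa

27.84 MPa


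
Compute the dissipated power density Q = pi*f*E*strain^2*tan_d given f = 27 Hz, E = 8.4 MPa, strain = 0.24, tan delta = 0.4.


Q = pi * f * E * strain^2 * tan_d
= pi * 27 * 8.4 * 0.24^2 * 0.4
= pi * 27 * 8.4 * 0.0576 * 0.4
= 16.4163

Q = 16.4163


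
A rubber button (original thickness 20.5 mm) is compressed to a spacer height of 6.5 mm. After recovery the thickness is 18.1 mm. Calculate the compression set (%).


CS = (t0 - recovered) / (t0 - ts) * 100
= (20.5 - 18.1) / (20.5 - 6.5) * 100
= 2.4 / 14.0 * 100
= 17.1%

17.1%


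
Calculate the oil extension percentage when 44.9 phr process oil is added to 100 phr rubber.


Oil % = oil / (100 + oil) * 100
= 44.9 / (100 + 44.9) * 100
= 44.9 / 144.9 * 100
= 30.99%

30.99%


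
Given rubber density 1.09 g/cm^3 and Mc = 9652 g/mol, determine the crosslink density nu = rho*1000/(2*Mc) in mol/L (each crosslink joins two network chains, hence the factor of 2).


nu = rho * 1000 / (2 * Mc)
nu = 1.09 * 1000 / (2 * 9652)
nu = 1090.0 / 19304
nu = 0.0565 mol/L

0.0565 mol/L


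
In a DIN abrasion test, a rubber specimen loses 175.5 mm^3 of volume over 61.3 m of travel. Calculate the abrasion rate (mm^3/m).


Rate = volume_loss / distance
= 175.5 / 61.3
= 2.863 mm^3/m

2.863 mm^3/m


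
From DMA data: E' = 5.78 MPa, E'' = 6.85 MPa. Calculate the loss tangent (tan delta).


tan delta = E'' / E'
= 6.85 / 5.78
= 1.1851

tan delta = 1.1851


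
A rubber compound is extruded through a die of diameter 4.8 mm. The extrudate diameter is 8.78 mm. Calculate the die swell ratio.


Die swell ratio = D_extrudate / D_die
= 8.78 / 4.8
= 1.829

Die swell = 1.829


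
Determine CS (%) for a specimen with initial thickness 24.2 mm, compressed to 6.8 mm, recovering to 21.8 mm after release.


CS = (t0 - recovered) / (t0 - ts) * 100
= (24.2 - 21.8) / (24.2 - 6.8) * 100
= 2.4 / 17.4 * 100
= 13.8%

13.8%


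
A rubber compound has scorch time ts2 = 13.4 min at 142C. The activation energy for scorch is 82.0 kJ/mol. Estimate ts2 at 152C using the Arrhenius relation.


Convert temperatures: T1 = 142 + 273.15 = 415.15 K, T2 = 152 + 273.15 = 425.15 K
ts2_new = 13.4 * exp(82000 / 8.314 * (1/425.15 - 1/415.15))
1/T2 - 1/T1 = -5.6657e-05
ts2_new = 7.66 min

7.66 min


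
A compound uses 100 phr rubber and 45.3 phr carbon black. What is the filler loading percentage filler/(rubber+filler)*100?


Filler % = filler / (rubber + filler) * 100
= 45.3 / (100 + 45.3) * 100
= 45.3 / 145.3 * 100
= 31.18%

31.18%


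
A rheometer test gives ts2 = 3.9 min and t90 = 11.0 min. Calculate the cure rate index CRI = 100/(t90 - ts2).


CRI = 100 / (t90 - ts2)
= 100 / (11.0 - 3.9)
= 100 / 7.1
= 14.08 min^-1

14.08 min^-1


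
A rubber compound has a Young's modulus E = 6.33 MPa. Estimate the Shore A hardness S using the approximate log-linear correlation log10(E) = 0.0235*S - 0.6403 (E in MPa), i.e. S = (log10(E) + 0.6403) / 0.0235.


log10(E) = 0.0235*S - 0.6403  =>  S = (log10(E) + 0.6403) / 0.0235
log10(6.33) = 0.801404
S = (0.801404 + 0.6403) / 0.0235 = 1.441704 / 0.0235
S = 61.3

Shore A = 61.3


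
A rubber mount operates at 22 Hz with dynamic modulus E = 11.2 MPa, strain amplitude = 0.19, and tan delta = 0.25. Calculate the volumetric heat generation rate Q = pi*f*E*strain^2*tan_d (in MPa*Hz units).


Q = pi * f * E * strain^2 * tan_d
= pi * 22 * 11.2 * 0.19^2 * 0.25
= pi * 22 * 11.2 * 0.0361 * 0.25
= 6.9861

Q = 6.9861


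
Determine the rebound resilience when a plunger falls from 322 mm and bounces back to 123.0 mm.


Resilience = h_rebound / h_drop * 100
= 123.0 / 322 * 100
= 38.2%

38.2%


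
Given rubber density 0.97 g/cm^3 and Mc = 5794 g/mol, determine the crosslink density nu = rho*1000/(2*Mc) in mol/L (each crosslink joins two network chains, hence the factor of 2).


nu = rho * 1000 / (2 * Mc)
nu = 0.97 * 1000 / (2 * 5794)
nu = 970.0 / 11588
nu = 0.0837 mol/L

0.0837 mol/L


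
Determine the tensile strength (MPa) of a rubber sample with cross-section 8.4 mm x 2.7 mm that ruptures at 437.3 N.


Area = width * thickness = 8.4 * 2.7 = 22.68 mm^2
TS = force / area = 437.3 / 22.68 = 19.28 MPa

19.28 MPa


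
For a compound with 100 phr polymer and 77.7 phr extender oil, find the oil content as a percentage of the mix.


Oil % = oil / (100 + oil) * 100
= 77.7 / (100 + 77.7) * 100
= 77.7 / 177.7 * 100
= 43.73%

43.73%


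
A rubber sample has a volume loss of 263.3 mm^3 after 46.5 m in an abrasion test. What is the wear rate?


Rate = volume_loss / distance
= 263.3 / 46.5
= 5.662 mm^3/m

5.662 mm^3/m


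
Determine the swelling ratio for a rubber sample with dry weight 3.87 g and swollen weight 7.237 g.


Q = W_swollen / W_dry
Q = 7.237 / 3.87
Q = 1.87

Q = 1.87


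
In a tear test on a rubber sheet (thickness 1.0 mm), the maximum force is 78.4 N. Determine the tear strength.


Tear strength = force / thickness
= 78.4 / 1.0
= 78.4 N/mm

78.4 N/mm


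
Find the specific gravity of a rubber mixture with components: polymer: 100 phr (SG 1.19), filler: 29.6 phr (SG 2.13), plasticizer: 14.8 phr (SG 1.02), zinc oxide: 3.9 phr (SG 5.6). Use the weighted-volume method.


Sum of weights = 148.3
Volume contributions:
  polymer: 100/1.19 = 84.0336
  filler: 29.6/2.13 = 13.8967
  plasticizer: 14.8/1.02 = 14.5098
  zinc oxide: 3.9/5.6 = 0.6964
Sum of volumes = 113.1366
SG = 148.3 / 113.1366 = 1.311

SG = 1.311


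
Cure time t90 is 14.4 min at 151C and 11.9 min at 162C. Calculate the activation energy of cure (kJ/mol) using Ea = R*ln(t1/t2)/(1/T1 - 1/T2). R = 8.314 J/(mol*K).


T1 = 424.15 K, T2 = 435.15 K
1/T1 - 1/T2 = 5.9598e-05
ln(t1/t2) = ln(14.4/11.9) = 0.1907
Ea = 8.314 * 0.1907 / 5.9598e-05 = 26601.3252 J/mol
Ea = 26.6 kJ/mol

26.6 kJ/mol


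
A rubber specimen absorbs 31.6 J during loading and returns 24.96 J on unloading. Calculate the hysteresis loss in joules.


Hysteresis loss = loading - unloading
= 31.6 - 24.96
= 6.64 J

6.64 J


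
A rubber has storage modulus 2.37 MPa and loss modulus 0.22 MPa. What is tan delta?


tan delta = E'' / E'
= 0.22 / 2.37
= 0.0928

tan delta = 0.0928


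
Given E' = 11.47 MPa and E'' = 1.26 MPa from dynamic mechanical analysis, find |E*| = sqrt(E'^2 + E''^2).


|E*| = sqrt(E'^2 + E''^2)
= sqrt(11.47^2 + 1.26^2)
= sqrt(131.5609 + 1.5876)
= 11.539 MPa

11.539 MPa


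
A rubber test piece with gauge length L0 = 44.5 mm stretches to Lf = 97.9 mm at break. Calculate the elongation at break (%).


Elongation = (Lf - L0) / L0 * 100
= (97.9 - 44.5) / 44.5 * 100
= 53.4 / 44.5 * 100
= 120.0%

120.0%


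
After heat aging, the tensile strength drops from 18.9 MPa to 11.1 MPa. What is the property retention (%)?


Retention = aged / original * 100
= 11.1 / 18.9 * 100
= 58.7%

58.7%


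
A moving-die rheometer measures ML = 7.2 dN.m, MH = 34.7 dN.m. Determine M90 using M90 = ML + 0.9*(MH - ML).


M90 = ML + 0.9 * (MH - ML)
M90 = 7.2 + 0.9 * (34.7 - 7.2)
M90 = 7.2 + 0.9 * 27.5
M90 = 31.95 dN.m

31.95 dN.m


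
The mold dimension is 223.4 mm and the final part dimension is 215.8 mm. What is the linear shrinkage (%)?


Shrinkage = (mold - part) / mold * 100
= (223.4 - 215.8) / 223.4 * 100
= 7.6 / 223.4 * 100
= 3.4%

3.4%


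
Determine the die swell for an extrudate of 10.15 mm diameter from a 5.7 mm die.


Die swell ratio = D_extrudate / D_die
= 10.15 / 5.7
= 1.781

Die swell = 1.781


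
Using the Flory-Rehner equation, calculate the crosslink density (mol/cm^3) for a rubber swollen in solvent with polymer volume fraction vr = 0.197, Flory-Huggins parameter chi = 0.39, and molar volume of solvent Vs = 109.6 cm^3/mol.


ln(1 - vr) = ln(1 - 0.197) = -0.2194
Numerator = -((-0.2194) + 0.197 + 0.39 * 0.197^2) = 0.0073
Denominator = 109.6 * (0.197^(1/3) - 0.197/2) = 52.9768
nu = 0.0073 / 52.9768 = 1.3714e-04 mol/cm^3

1.3714e-04 mol/cm^3


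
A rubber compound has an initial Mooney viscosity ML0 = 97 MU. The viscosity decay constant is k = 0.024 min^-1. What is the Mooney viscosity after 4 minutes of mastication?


ML = ML0 * exp(-k * t)
ML = 97 * exp(-0.024 * 4)
ML = 97 * 0.9085
ML = 88.12 MU

88.12 MU


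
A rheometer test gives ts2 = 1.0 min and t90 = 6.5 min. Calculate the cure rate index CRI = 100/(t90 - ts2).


CRI = 100 / (t90 - ts2)
= 100 / (6.5 - 1.0)
= 100 / 5.5
= 18.18 min^-1

18.18 min^-1


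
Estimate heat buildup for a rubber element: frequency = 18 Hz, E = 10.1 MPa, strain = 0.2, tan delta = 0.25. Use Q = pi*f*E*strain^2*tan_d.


Q = pi * f * E * strain^2 * tan_d
= pi * 18 * 10.1 * 0.2^2 * 0.25
= pi * 18 * 10.1 * 0.0400 * 0.25
= 5.7114

Q = 5.7114


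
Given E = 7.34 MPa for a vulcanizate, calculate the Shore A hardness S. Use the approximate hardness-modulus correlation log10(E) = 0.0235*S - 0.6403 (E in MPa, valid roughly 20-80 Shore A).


log10(E) = 0.0235*S - 0.6403  =>  S = (log10(E) + 0.6403) / 0.0235
log10(7.34) = 0.865696
S = (0.865696 + 0.6403) / 0.0235 = 1.505996 / 0.0235
S = 64.1

Shore A = 64.1


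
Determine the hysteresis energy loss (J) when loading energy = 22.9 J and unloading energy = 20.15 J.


Hysteresis loss = loading - unloading
= 22.9 - 20.15
= 2.75 J

2.75 J


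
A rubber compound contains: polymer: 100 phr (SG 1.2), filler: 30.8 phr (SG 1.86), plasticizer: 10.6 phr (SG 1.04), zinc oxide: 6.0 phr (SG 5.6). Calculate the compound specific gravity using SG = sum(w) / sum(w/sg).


Sum of weights = 147.4
Volume contributions:
  polymer: 100/1.2 = 83.3333
  filler: 30.8/1.86 = 16.5591
  plasticizer: 10.6/1.04 = 10.1923
  zinc oxide: 6.0/5.6 = 1.0714
Sum of volumes = 111.1562
SG = 147.4 / 111.1562 = 1.326

SG = 1.326


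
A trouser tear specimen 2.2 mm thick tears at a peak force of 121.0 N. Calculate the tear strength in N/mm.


Tear strength = force / thickness
= 121.0 / 2.2
= 55.0 N/mm

55.0 N/mm


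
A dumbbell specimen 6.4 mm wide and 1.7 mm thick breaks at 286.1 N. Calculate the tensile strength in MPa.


Area = width * thickness = 6.4 * 1.7 = 10.88 mm^2
TS = force / area = 286.1 / 10.88 = 26.3 MPa

26.3 MPa


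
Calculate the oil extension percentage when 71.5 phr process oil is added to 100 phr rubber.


Oil % = oil / (100 + oil) * 100
= 71.5 / (100 + 71.5) * 100
= 71.5 / 171.5 * 100
= 41.69%

41.69%


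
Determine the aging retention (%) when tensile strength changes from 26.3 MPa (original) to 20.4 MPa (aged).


Retention = aged / original * 100
= 20.4 / 26.3 * 100
= 77.6%

77.6%


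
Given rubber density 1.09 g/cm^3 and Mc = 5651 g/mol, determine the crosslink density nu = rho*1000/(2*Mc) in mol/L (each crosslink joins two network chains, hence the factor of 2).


nu = rho * 1000 / (2 * Mc)
nu = 1.09 * 1000 / (2 * 5651)
nu = 1090.0 / 11302
nu = 0.0964 mol/L

0.0964 mol/L


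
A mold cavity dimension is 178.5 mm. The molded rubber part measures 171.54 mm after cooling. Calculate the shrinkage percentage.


Shrinkage = (mold - part) / mold * 100
= (178.5 - 171.54) / 178.5 * 100
= 6.96 / 178.5 * 100
= 3.9%

3.9%


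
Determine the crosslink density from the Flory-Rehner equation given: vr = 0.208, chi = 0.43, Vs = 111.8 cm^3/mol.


ln(1 - vr) = ln(1 - 0.208) = -0.2332
Numerator = -((-0.2332) + 0.208 + 0.43 * 0.208^2) = 0.0066
Denominator = 111.8 * (0.208^(1/3) - 0.208/2) = 54.6142
nu = 0.0066 / 54.6142 = 1.2067e-04 mol/cm^3

1.2067e-04 mol/cm^3


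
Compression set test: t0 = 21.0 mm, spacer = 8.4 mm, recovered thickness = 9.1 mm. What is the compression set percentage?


CS = (t0 - recovered) / (t0 - ts) * 100
= (21.0 - 9.1) / (21.0 - 8.4) * 100
= 11.9 / 12.6 * 100
= 94.4%

94.4%


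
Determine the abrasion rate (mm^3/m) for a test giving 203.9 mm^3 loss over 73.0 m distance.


Rate = volume_loss / distance
= 203.9 / 73.0
= 2.793 mm^3/m

2.793 mm^3/m


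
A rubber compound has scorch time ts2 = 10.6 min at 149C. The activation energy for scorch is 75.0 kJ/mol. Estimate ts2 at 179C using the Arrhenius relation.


Convert temperatures: T1 = 149 + 273.15 = 422.15 K, T2 = 179 + 273.15 = 452.15 K
ts2_new = 10.6 * exp(75000 / 8.314 * (1/452.15 - 1/422.15))
1/T2 - 1/T1 = -1.5717e-04
ts2_new = 2.57 min

2.57 min


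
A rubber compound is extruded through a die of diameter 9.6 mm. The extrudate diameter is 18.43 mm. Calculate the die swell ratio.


Die swell ratio = D_extrudate / D_die
= 18.43 / 9.6
= 1.92

Die swell = 1.92


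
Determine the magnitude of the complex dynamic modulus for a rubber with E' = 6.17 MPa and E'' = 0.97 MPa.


|E*| = sqrt(E'^2 + E''^2)
= sqrt(6.17^2 + 0.97^2)
= sqrt(38.0689 + 0.9409)
= 6.246 MPa

6.246 MPa


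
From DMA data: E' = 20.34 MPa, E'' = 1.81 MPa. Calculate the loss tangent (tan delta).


tan delta = E'' / E'
= 1.81 / 20.34
= 0.089

tan delta = 0.089


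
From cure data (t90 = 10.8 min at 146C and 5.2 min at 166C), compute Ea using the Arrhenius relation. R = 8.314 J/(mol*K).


T1 = 419.15 K, T2 = 439.15 K
1/T1 - 1/T2 = 1.0865e-04
ln(t1/t2) = ln(10.8/5.2) = 0.7309
Ea = 8.314 * 0.7309 / 1.0865e-04 = 55925.8922 J/mol
Ea = 55.93 kJ/mol

55.93 kJ/mol


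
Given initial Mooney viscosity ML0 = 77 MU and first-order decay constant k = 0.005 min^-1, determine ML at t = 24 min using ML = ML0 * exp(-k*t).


ML = ML0 * exp(-k * t)
ML = 77 * exp(-0.005 * 24)
ML = 77 * 0.8869
ML = 68.29 MU

68.29 MU


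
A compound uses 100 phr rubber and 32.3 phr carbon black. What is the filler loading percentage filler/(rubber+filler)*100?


Filler % = filler / (rubber + filler) * 100
= 32.3 / (100 + 32.3) * 100
= 32.3 / 132.3 * 100
= 24.41%

24.41%


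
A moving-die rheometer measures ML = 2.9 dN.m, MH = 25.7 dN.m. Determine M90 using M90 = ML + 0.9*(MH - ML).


M90 = ML + 0.9 * (MH - ML)
M90 = 2.9 + 0.9 * (25.7 - 2.9)
M90 = 2.9 + 0.9 * 22.8
M90 = 23.42 dN.m

23.42 dN.m


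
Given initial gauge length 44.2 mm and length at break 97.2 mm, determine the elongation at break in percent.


Elongation = (Lf - L0) / L0 * 100
= (97.2 - 44.2) / 44.2 * 100
= 53.0 / 44.2 * 100
= 119.9%

119.9%


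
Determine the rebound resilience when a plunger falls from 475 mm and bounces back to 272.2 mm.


Resilience = h_rebound / h_drop * 100
= 272.2 / 475 * 100
= 57.3%

57.3%


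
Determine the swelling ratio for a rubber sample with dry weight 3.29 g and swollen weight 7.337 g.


Q = W_swollen / W_dry
Q = 7.337 / 3.29
Q = 2.23

Q = 2.23


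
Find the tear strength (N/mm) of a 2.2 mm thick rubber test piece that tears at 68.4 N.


Tear strength = force / thickness
= 68.4 / 2.2
= 31.09 N/mm

31.09 N/mm


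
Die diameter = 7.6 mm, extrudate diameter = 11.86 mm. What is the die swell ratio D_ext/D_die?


Die swell ratio = D_extrudate / D_die
= 11.86 / 7.6
= 1.561

Die swell = 1.561


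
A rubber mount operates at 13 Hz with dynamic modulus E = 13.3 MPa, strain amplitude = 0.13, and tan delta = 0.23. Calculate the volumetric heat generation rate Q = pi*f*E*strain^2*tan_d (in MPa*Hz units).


Q = pi * f * E * strain^2 * tan_d
= pi * 13 * 13.3 * 0.13^2 * 0.23
= pi * 13 * 13.3 * 0.0169 * 0.23
= 2.1113

Q = 2.1113


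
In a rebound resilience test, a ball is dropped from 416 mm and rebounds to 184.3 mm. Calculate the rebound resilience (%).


Resilience = h_rebound / h_drop * 100
= 184.3 / 416 * 100
= 44.3%

44.3%


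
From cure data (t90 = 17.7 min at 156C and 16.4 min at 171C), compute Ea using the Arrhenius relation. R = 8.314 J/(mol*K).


T1 = 429.15 K, T2 = 444.15 K
1/T1 - 1/T2 = 7.8696e-05
ln(t1/t2) = ln(17.7/16.4) = 0.0763
Ea = 8.314 * 0.0763 / 7.8696e-05 = 8059.1093 J/mol
Ea = 8.06 kJ/mol

8.06 kJ/mol


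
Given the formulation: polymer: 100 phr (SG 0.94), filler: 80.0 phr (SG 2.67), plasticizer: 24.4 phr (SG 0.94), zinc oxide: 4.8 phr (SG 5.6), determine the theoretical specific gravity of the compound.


Sum of weights = 209.2
Volume contributions:
  polymer: 100/0.94 = 106.3830
  filler: 80.0/2.67 = 29.9625
  plasticizer: 24.4/0.94 = 25.9574
  zinc oxide: 4.8/5.6 = 0.8571
Sum of volumes = 163.1601
SG = 209.2 / 163.1601 = 1.282

SG = 1.282


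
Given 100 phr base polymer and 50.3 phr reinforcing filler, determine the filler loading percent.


Filler % = filler / (rubber + filler) * 100
= 50.3 / (100 + 50.3) * 100
= 50.3 / 150.3 * 100
= 33.47%

33.47%


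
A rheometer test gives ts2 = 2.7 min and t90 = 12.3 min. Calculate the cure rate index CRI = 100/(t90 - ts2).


CRI = 100 / (t90 - ts2)
= 100 / (12.3 - 2.7)
= 100 / 9.6
= 10.42 min^-1

10.42 min^-1


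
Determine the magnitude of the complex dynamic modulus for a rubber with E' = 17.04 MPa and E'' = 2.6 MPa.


|E*| = sqrt(E'^2 + E''^2)
= sqrt(17.04^2 + 2.6^2)
= sqrt(290.3616 + 6.7600)
= 17.237 MPa

17.237 MPa


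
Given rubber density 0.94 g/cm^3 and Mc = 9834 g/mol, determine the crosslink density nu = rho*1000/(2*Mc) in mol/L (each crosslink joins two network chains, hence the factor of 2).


nu = rho * 1000 / (2 * Mc)
nu = 0.94 * 1000 / (2 * 9834)
nu = 940.0 / 19668
nu = 0.0478 mol/L

0.0478 mol/L


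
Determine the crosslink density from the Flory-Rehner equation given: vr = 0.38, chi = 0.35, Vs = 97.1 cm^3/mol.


ln(1 - vr) = ln(1 - 0.38) = -0.4780
Numerator = -((-0.4780) + 0.38 + 0.35 * 0.38^2) = 0.0475
Denominator = 97.1 * (0.38^(1/3) - 0.38/2) = 51.8820
nu = 0.0475 / 51.8820 = 9.1546e-04 mol/cm^3

9.1546e-04 mol/cm^3


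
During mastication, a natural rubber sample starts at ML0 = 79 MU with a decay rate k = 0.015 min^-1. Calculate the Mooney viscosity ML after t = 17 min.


ML = ML0 * exp(-k * t)
ML = 79 * exp(-0.015 * 17)
ML = 79 * 0.7749
ML = 61.22 MU

61.22 MU


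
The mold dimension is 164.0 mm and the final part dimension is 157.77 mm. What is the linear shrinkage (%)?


Shrinkage = (mold - part) / mold * 100
= (164.0 - 157.77) / 164.0 * 100
= 6.23 / 164.0 * 100
= 3.8%

3.8%


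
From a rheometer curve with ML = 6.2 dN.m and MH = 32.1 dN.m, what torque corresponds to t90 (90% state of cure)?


M90 = ML + 0.9 * (MH - ML)
M90 = 6.2 + 0.9 * (32.1 - 6.2)
M90 = 6.2 + 0.9 * 25.9
M90 = 29.51 dN.m

29.51 dN.m


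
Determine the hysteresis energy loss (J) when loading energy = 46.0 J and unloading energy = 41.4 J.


Hysteresis loss = loading - unloading
= 46.0 - 41.4
= 4.6 J

4.6 J


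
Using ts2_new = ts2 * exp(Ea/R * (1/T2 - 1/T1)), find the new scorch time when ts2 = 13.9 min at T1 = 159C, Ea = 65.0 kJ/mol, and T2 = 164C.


Convert temperatures: T1 = 159 + 273.15 = 432.15 K, T2 = 164 + 273.15 = 437.15 K
ts2_new = 13.9 * exp(65000 / 8.314 * (1/437.15 - 1/432.15))
1/T2 - 1/T1 = -2.6467e-05
ts2_new = 11.3 min

11.3 min


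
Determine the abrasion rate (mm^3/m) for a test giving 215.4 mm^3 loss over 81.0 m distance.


Rate = volume_loss / distance
= 215.4 / 81.0
= 2.659 mm^3/m

2.659 mm^3/m


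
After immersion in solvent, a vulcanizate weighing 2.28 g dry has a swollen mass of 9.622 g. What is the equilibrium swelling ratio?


Q = W_swollen / W_dry
Q = 9.622 / 2.28
Q = 4.22

Q = 4.22


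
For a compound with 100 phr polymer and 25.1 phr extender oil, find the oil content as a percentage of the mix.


Oil % = oil / (100 + oil) * 100
= 25.1 / (100 + 25.1) * 100
= 25.1 / 125.1 * 100
= 20.06%

20.06%


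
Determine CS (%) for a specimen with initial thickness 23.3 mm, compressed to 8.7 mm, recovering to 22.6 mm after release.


CS = (t0 - recovered) / (t0 - ts) * 100
= (23.3 - 22.6) / (23.3 - 8.7) * 100
= 0.7 / 14.6 * 100
= 4.8%

4.8%


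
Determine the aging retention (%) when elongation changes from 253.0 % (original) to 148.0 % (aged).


Retention = aged / original * 100
= 148.0 / 253.0 * 100
= 58.5%

58.5%


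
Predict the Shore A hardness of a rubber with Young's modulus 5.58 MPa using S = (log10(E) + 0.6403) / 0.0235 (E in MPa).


log10(E) = 0.0235*S - 0.6403  =>  S = (log10(E) + 0.6403) / 0.0235
log10(5.58) = 0.746634
S = (0.746634 + 0.6403) / 0.0235 = 1.386934 / 0.0235
S = 59.0

Shore A = 59.0


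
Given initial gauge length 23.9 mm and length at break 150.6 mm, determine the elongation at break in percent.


Elongation = (Lf - L0) / L0 * 100
= (150.6 - 23.9) / 23.9 * 100
= 126.7 / 23.9 * 100
= 530.1%

530.1%


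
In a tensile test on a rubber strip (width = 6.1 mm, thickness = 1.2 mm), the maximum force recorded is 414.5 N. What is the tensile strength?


Area = width * thickness = 6.1 * 1.2 = 7.32 mm^2
TS = force / area = 414.5 / 7.32 = 56.63 MPa

56.63 MPa


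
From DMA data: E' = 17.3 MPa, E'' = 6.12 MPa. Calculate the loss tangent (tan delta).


tan delta = E'' / E'
= 6.12 / 17.3
= 0.3538

tan delta = 0.3538


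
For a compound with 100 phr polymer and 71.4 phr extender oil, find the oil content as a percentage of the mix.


Oil % = oil / (100 + oil) * 100
= 71.4 / (100 + 71.4) * 100
= 71.4 / 171.4 * 100
= 41.66%

41.66%


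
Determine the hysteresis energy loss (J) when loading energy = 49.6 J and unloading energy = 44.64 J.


Hysteresis loss = loading - unloading
= 49.6 - 44.64
= 4.96 J

4.96 J


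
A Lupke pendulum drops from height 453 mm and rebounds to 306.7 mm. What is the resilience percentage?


Resilience = h_rebound / h_drop * 100
= 306.7 / 453 * 100
= 67.7%

67.7%


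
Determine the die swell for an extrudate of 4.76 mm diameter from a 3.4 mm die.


Die swell ratio = D_extrudate / D_die
= 4.76 / 3.4
= 1.4

Die swell = 1.4


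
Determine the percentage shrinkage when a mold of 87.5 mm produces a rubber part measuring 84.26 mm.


Shrinkage = (mold - part) / mold * 100
= (87.5 - 84.26) / 87.5 * 100
= 3.24 / 87.5 * 100
= 3.7%

3.7%


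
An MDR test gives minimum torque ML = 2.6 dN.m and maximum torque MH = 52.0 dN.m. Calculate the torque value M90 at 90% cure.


M90 = ML + 0.9 * (MH - ML)
M90 = 2.6 + 0.9 * (52.0 - 2.6)
M90 = 2.6 + 0.9 * 49.4
M90 = 47.06 dN.m

47.06 dN.m


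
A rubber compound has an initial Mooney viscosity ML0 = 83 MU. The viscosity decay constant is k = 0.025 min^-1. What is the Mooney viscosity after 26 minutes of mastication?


ML = ML0 * exp(-k * t)
ML = 83 * exp(-0.025 * 26)
ML = 83 * 0.5220
ML = 43.33 MU

43.33 MU


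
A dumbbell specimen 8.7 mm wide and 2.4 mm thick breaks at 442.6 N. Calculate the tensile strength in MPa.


Area = width * thickness = 8.7 * 2.4 = 20.88 mm^2
TS = force / area = 442.6 / 20.88 = 21.2 MPa

21.2 MPa


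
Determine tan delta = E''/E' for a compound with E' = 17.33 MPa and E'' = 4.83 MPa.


tan delta = E'' / E'
= 4.83 / 17.33
= 0.2787

tan delta = 0.2787


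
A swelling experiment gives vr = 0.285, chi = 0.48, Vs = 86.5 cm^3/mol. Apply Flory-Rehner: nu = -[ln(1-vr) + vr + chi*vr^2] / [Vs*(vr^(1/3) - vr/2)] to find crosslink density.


ln(1 - vr) = ln(1 - 0.285) = -0.3355
Numerator = -((-0.3355) + 0.285 + 0.48 * 0.285^2) = 0.0115
Denominator = 86.5 * (0.285^(1/3) - 0.285/2) = 44.5981
nu = 0.0115 / 44.5981 = 2.5752e-04 mol/cm^3

2.5752e-04 mol/cm^3


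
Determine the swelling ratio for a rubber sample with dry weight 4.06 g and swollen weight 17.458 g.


Q = W_swollen / W_dry
Q = 17.458 / 4.06
Q = 4.3

Q = 4.3


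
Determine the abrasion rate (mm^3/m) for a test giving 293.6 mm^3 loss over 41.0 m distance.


Rate = volume_loss / distance
= 293.6 / 41.0
= 7.161 mm^3/m

7.161 mm^3/m


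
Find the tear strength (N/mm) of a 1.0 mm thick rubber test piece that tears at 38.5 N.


Tear strength = force / thickness
= 38.5 / 1.0
= 38.5 N/mm

38.5 N/mm


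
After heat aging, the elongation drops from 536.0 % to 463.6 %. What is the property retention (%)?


Retention = aged / original * 100
= 463.6 / 536.0 * 100
= 86.5%

86.5%


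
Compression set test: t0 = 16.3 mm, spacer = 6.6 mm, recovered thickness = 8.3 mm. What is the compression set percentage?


CS = (t0 - recovered) / (t0 - ts) * 100
= (16.3 - 8.3) / (16.3 - 6.6) * 100
= 8.0 / 9.7 * 100
= 82.5%

82.5%


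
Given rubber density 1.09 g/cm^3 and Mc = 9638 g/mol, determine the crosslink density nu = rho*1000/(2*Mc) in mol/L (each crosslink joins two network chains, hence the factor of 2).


nu = rho * 1000 / (2 * Mc)
nu = 1.09 * 1000 / (2 * 9638)
nu = 1090.0 / 19276
nu = 0.0565 mol/L

0.0565 mol/L


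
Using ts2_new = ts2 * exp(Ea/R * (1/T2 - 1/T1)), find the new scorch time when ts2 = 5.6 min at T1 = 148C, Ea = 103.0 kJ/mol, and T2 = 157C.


Convert temperatures: T1 = 148 + 273.15 = 421.15 K, T2 = 157 + 273.15 = 430.15 K
ts2_new = 5.6 * exp(103000 / 8.314 * (1/430.15 - 1/421.15))
1/T2 - 1/T1 = -4.9680e-05
ts2_new = 3.03 min

3.03 min


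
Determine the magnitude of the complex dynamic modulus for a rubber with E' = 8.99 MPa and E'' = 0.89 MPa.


|E*| = sqrt(E'^2 + E''^2)
= sqrt(8.99^2 + 0.89^2)
= sqrt(80.8201 + 0.7921)
= 9.034 MPa

9.034 MPa


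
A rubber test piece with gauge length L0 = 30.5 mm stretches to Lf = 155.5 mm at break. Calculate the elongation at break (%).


Elongation = (Lf - L0) / L0 * 100
= (155.5 - 30.5) / 30.5 * 100
= 125.0 / 30.5 * 100
= 409.8%

409.8%


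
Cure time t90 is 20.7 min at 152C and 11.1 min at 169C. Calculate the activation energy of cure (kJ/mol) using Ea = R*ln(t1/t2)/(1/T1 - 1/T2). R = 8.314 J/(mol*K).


T1 = 425.15 K, T2 = 442.15 K
1/T1 - 1/T2 = 9.0435e-05
ln(t1/t2) = ln(20.7/11.1) = 0.6232
Ea = 8.314 * 0.6232 / 9.0435e-05 = 57291.7919 J/mol
Ea = 57.29 kJ/mol

57.29 kJ/mol


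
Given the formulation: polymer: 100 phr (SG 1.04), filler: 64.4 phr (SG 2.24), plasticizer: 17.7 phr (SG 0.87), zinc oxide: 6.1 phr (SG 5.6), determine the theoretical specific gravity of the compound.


Sum of weights = 188.2
Volume contributions:
  polymer: 100/1.04 = 96.1538
  filler: 64.4/2.24 = 28.7500
  plasticizer: 17.7/0.87 = 20.3448
  zinc oxide: 6.1/5.6 = 1.0893
Sum of volumes = 146.3380
SG = 188.2 / 146.3380 = 1.286

SG = 1.286


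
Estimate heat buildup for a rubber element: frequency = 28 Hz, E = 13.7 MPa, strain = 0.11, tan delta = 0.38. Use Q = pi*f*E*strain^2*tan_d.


Q = pi * f * E * strain^2 * tan_d
= pi * 28 * 13.7 * 0.11^2 * 0.38
= pi * 28 * 13.7 * 0.0121 * 0.38
= 5.5411

Q = 5.5411


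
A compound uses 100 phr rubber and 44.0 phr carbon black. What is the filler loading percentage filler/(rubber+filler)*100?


Filler % = filler / (rubber + filler) * 100
= 44.0 / (100 + 44.0) * 100
= 44.0 / 144.0 * 100
= 30.56%

30.56%


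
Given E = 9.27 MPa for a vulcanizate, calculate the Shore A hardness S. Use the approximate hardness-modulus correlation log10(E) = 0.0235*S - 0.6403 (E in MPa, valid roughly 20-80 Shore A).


log10(E) = 0.0235*S - 0.6403  =>  S = (log10(E) + 0.6403) / 0.0235
log10(9.27) = 0.967080
S = (0.967080 + 0.6403) / 0.0235 = 1.607380 / 0.0235
S = 68.4

Shore A = 68.4


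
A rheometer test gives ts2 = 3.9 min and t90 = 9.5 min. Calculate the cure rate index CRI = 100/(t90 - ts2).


CRI = 100 / (t90 - ts2)
= 100 / (9.5 - 3.9)
= 100 / 5.6
= 17.86 min^-1

17.86 min^-1


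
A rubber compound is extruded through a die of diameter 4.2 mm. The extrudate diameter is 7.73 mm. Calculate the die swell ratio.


Die swell ratio = D_extrudate / D_die
= 7.73 / 4.2
= 1.84

Die swell = 1.84


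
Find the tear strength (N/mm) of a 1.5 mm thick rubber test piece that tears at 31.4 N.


Tear strength = force / thickness
= 31.4 / 1.5
= 20.93 N/mm

20.93 N/mm


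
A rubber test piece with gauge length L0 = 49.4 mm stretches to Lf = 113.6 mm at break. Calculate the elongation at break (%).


Elongation = (Lf - L0) / L0 * 100
= (113.6 - 49.4) / 49.4 * 100
= 64.2 / 49.4 * 100
= 130.0%

130.0%


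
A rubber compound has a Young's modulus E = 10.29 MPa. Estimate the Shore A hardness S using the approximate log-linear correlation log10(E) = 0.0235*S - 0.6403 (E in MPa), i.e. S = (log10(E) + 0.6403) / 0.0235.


log10(E) = 0.0235*S - 0.6403  =>  S = (log10(E) + 0.6403) / 0.0235
log10(10.29) = 1.012415
S = (1.012415 + 0.6403) / 0.0235 = 1.652715 / 0.0235
S = 70.3

Shore A = 70.3


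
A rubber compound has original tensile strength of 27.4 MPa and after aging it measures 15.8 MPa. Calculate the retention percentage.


Retention = aged / original * 100
= 15.8 / 27.4 * 100
= 57.7%

57.7%


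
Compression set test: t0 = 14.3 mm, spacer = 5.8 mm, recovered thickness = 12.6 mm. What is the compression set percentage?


CS = (t0 - recovered) / (t0 - ts) * 100
= (14.3 - 12.6) / (14.3 - 5.8) * 100
= 1.7 / 8.5 * 100
= 20.0%

20.0%


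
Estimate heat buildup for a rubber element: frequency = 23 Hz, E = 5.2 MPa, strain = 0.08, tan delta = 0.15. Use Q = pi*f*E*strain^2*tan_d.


Q = pi * f * E * strain^2 * tan_d
= pi * 23 * 5.2 * 0.08^2 * 0.15
= pi * 23 * 5.2 * 0.0064 * 0.15
= 0.3607

Q = 0.3607


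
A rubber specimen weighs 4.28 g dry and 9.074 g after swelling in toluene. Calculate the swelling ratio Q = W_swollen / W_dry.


Q = W_swollen / W_dry
Q = 9.074 / 4.28
Q = 2.12

Q = 2.12


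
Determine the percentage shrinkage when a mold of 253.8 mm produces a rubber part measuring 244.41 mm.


Shrinkage = (mold - part) / mold * 100
= (253.8 - 244.41) / 253.8 * 100
= 9.39 / 253.8 * 100
= 3.7%

3.7%


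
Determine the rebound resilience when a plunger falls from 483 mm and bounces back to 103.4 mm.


Resilience = h_rebound / h_drop * 100
= 103.4 / 483 * 100
= 21.4%

21.4%


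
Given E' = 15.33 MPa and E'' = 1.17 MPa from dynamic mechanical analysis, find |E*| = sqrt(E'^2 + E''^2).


|E*| = sqrt(E'^2 + E''^2)
= sqrt(15.33^2 + 1.17^2)
= sqrt(235.0089 + 1.3689)
= 15.375 MPa

15.375 MPa


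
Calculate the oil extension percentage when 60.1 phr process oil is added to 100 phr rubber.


Oil % = oil / (100 + oil) * 100
= 60.1 / (100 + 60.1) * 100
= 60.1 / 160.1 * 100
= 37.54%

37.54%


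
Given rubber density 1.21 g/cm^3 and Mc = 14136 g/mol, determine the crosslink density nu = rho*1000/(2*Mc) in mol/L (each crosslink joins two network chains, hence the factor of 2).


nu = rho * 1000 / (2 * Mc)
nu = 1.21 * 1000 / (2 * 14136)
nu = 1210.0 / 28272
nu = 0.0428 mol/L

0.0428 mol/L


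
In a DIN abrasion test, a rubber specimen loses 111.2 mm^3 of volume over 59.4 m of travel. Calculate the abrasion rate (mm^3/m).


Rate = volume_loss / distance
= 111.2 / 59.4
= 1.872 mm^3/m

1.872 mm^3/m


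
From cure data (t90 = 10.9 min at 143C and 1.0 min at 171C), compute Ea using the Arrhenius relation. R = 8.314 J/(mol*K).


T1 = 416.15 K, T2 = 444.15 K
1/T1 - 1/T2 = 1.5149e-04
ln(t1/t2) = ln(10.9/1.0) = 2.3888
Ea = 8.314 * 2.3888 / 1.5149e-04 = 131100.5699 J/mol
Ea = 131.1 kJ/mol

131.1 kJ/mol


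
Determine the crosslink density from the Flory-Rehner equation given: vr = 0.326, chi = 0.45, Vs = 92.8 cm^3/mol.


ln(1 - vr) = ln(1 - 0.326) = -0.3945
Numerator = -((-0.3945) + 0.326 + 0.45 * 0.326^2) = 0.0207
Denominator = 92.8 * (0.326^(1/3) - 0.326/2) = 48.7422
nu = 0.0207 / 48.7422 = 4.2470e-04 mol/cm^3

4.2470e-04 mol/cm^3
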